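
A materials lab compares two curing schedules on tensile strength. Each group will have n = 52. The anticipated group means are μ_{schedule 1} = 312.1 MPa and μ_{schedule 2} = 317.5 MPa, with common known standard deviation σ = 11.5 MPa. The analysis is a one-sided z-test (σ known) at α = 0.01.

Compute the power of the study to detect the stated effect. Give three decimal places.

Power ≈ 0.527

Standardized effect: d = |μ_{schedule 1} − μ_{schedule 2}| / σ = |312.1 − 317.5| / 11.5 = 0.4696
Noncentrality parameter: δ = d·√(n/2) = 0.4696 × √(52/2) = 2.3943
Critical value for a one-sided test at α = 0.01: z_α = 2.326.
Power = Φ(δ − 2.326) = Φ(0.068) = 0.5271.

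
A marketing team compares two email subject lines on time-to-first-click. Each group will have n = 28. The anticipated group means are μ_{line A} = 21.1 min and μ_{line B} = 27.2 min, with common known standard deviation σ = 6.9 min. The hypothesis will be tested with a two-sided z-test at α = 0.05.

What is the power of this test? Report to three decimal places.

Power ≈ 0.911

Standardized effect: d = |μ_{line A} − μ_{line B}| / σ = |21.1 − 27.2| / 6.9 = 0.8841
Noncentrality parameter: λ = d·√(n/2) = 0.8841 × √(28/2) = 3.3078
Two-sided α = 0.05 → critical value z_{0.025} = 1.960.
Power = Φ(λ − 1.960) + Φ(−λ − 1.960) = Φ(1.348) + Φ(-5.268) = 0.9112 + 0.0000 = 0.9112.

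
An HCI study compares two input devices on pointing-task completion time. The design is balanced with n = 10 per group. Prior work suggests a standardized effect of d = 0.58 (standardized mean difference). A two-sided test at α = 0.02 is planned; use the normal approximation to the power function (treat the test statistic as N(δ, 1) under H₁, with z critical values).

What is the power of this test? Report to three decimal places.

Power ≈ 0.152

Noncentrality parameter: δ = d·√(n/2) = 0.58 × √(10/2) = 1.2969
Critical value for a two-sided test at α = 0.02: z_{α/2} = 2.326.
Power = Φ(δ − 2.326) + Φ(−δ − 2.326) = Φ(-1.029) + Φ(-3.623) = 0.1516 + 0.0001 = 0.1518.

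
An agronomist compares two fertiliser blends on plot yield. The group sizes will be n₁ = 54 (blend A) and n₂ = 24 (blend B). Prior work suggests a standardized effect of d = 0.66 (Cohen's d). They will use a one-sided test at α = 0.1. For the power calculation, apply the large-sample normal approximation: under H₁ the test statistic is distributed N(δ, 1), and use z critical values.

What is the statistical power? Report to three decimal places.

Noncentrality parameter: λ = d / √(1/n₁ + 1/n₂) = 0.66 / √(1/54 + 1/24) = 2.6903
One-sided α = 0.1 → critical value z_{0.1} = 1.282.
Power = P(Z > 1.282 − λ) = Φ(1.409) = 0.9205.

Power ≈ 0.921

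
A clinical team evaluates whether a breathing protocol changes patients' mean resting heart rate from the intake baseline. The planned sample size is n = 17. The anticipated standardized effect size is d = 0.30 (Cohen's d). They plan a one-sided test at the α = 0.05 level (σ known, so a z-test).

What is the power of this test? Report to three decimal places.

Noncentrality parameter: δ = d·√n = 0.30 × √17 = 1.2369
One-sided α = 0.05 → critical value z_{0.05} = 1.645.
Power = Φ(δ − 1.645) = Φ(-0.408) = 0.3417.

Power ≈ 0.342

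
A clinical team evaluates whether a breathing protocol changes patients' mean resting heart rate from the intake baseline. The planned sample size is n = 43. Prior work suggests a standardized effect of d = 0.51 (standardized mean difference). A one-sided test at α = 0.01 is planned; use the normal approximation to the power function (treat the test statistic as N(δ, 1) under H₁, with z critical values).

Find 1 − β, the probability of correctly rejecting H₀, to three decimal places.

Power ≈ 0.846

Noncentrality parameter: δ = d·√n = 0.51 × √43 = 3.3443
One-sided α = 0.01 → critical value z_{0.01} = 2.326.
Power = P(Z > 2.326 − δ) = Φ(1.018) = 0.8456.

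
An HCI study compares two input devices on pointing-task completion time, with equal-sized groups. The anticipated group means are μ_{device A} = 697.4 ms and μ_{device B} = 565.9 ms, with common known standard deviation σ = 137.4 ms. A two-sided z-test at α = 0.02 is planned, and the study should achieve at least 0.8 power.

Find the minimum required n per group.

Standardized effect: d = |μ_{device A} − μ_{device B}| / σ = |697.4 − 565.9| / 137.4 = 0.9571
Set Φ(δ − 2.326) = 0.8; then δ − 2.326 = Φ⁻¹(0.8) = 0.842, giving δ = 3.168.
(For δ > 0 the lower-tail rejection region contributes negligibly to power, so the one-term inversion is standard.)
δ = d·√(n/2) ⇒ n = 2(δ/d)² = 2 × (3.168 / 0.9571)² = 21.91.
Rounding up, n = 22 per group.

n = 22 per group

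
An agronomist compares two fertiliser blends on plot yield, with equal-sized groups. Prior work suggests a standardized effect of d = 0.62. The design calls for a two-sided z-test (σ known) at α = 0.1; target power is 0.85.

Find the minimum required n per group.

For power 0.85 need Φ(δ − z_{0.05}) = 0.85, so δ = z_{0.05} + z_{0.15} = 1.645 + 1.036 = 2.681.
(For δ > 0 the lower-tail rejection region contributes negligibly to power, so the one-term inversion is standard.)
δ = d·√(n/2) ⇒ n = 2(δ/d)² = 2 × (2.681 / 0.62)² = 37.41.
Round up to the next whole unit.

n = 38 per group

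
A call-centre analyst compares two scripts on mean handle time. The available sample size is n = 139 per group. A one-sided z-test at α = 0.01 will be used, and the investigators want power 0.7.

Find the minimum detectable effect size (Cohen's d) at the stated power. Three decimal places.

d ≈ 0.342

Need Φ(δ − 2.326) = 0.7, so δ = 2.326 + 0.524 = 2.851.
δ = d·√(n/2) ⇒ d = δ/√(n/2) = 2.851/√(139/2) = 0.3420.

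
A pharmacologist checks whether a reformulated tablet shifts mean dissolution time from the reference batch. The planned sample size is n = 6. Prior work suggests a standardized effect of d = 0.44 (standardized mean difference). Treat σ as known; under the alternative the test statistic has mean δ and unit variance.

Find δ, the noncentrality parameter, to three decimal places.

The noncentrality parameter scales effect size by the design's sample-size factor: δ = d·√n = 0.44 × √6 = 1.0778

δ ≈ 1.078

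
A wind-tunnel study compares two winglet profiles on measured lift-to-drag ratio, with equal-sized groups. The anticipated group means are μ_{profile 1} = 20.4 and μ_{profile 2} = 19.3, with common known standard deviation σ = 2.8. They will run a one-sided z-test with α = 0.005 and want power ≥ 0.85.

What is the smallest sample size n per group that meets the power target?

n = 170 per group

Standardized effect: d = |μ_{profile 1} − μ_{profile 2}| / σ = |20.4 − 19.3| / 2.8 = 0.3929
For power 0.85 need Φ(δ − z_{0.005}) = 0.85, so δ = z_{0.005} + z_{0.15} = 2.576 + 1.036 = 3.612.
δ = d·√(n/2) ⇒ n = 2(δ/d)² = 2 × (3.612 / 0.3929)² = 169.09.
Rounding up, n = 170 per group.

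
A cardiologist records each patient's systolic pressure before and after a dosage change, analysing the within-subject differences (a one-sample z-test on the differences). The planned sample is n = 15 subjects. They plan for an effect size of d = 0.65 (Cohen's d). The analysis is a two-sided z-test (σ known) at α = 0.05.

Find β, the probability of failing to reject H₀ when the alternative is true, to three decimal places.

Noncentrality parameter: δ = d·√n = 0.65 × √15 = 2.5174
Critical value for a two-sided test at α = 0.05: z_{α/2} = 1.960.
Power = Φ(δ − 1.960) + Φ(−δ − 1.960) = Φ(0.557) + Φ(-4.477) = 0.7114 + 0.0000 = 0.7114.
Type II error: β = 1 − power = 1 − 0.7114 = 0.2886.

β ≈ 0.289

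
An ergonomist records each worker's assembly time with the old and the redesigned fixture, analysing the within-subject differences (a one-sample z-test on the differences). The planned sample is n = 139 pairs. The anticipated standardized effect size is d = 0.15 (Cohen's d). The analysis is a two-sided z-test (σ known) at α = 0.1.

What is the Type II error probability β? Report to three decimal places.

Noncentrality parameter: λ = d·√n = 0.15 × √139 = 1.7685
Critical value for a two-sided test at α = 0.1: z_{α/2} = 1.645.
Power = Φ(λ − 1.645) + Φ(−λ − 1.645) = Φ(0.124) + Φ(-3.413) = 0.5492 + 0.0003 = 0.5495.
Type II error: β = 1 − power = 1 − 0.5495 = 0.4505.

β ≈ 0.450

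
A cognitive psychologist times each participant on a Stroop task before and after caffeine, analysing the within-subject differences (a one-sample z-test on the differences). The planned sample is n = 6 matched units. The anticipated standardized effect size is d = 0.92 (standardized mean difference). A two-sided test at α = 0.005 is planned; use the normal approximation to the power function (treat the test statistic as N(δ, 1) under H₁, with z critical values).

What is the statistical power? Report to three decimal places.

Noncentrality parameter: δ = d·√n = 0.92 × √6 = 2.2535
Two-sided α = 0.005 → critical value z_{0.0025} = 2.807.
Power = Φ(δ − 2.807) + Φ(−δ − 2.807) = Φ(-0.554) + Φ(-5.061) = 0.2900 + 0.0000 = 0.2900.

Power ≈ 0.290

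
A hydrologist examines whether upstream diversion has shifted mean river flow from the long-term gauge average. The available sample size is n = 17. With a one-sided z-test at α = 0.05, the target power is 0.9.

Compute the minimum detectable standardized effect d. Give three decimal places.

d ≈ 0.710

Required noncentrality: δ = z_{0.05} + z_{0.10} = 1.645 + 1.282 = 2.926.
δ = d·√n ⇒ d = δ/√n = 2.926/√17 = 0.7098.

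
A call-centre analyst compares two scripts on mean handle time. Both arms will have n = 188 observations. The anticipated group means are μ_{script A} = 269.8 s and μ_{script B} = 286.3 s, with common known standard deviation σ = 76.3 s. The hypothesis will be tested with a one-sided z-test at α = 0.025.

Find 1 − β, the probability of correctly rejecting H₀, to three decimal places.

Power ≈ 0.554

Standardized effect: d = |μ_{script A} − μ_{script B}| / σ = |269.8 − 286.3| / 76.3 = 0.2163
Noncentrality parameter: δ = d·√(n/2) = 0.2163 × √(188/2) = 2.0966
Critical value for a one-sided test at α = 0.025: z_α = 1.960.
Power = P(Z > 1.960 − δ) = Φ(0.137) = 0.5544.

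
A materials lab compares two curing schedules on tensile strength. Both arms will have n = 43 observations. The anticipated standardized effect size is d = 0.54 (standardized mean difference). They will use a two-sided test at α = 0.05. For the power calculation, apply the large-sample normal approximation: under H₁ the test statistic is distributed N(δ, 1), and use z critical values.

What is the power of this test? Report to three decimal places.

Power ≈ 0.707

Noncentrality parameter: δ = d·√(n/2) = 0.54 × √(43/2) = 2.5039
Critical value for a two-sided test at α = 0.05: z_{α/2} = 1.960.
Power = Φ(δ − 1.960) + Φ(−δ − 1.960) = Φ(0.544) + Φ(-4.464) = 0.7067 + 0.0000 = 0.7068.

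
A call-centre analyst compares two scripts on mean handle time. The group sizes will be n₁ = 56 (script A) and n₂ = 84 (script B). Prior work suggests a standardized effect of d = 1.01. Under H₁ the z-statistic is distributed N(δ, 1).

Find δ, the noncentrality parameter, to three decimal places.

δ ≈ 5.855

The noncentrality parameter scales effect size by the design's sample-size factor: δ = d / √(1/n₁ + 1/n₂) = 1.01 / √(1/56 + 1/84) = 5.8545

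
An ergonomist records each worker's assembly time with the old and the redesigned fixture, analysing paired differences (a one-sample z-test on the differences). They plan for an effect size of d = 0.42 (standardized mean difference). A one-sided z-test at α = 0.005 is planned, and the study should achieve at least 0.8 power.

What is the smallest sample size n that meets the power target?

n = 67

For power 0.8 need Φ(δ − z_{0.005}) = 0.8, so δ = z_{0.005} + z_{0.20} = 2.576 + 0.842 = 3.417.
δ = d·√n ⇒ n = (δ/d)² = (3.417 / 0.42)² = 66.21.
Round up to the next whole unit.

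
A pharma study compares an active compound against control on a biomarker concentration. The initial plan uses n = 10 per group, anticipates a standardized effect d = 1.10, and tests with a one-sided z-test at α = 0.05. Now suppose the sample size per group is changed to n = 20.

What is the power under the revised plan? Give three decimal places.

Power ≈ 0.967

With n = 20 per group: δ = d·√(n/2) = 1.10 × √(20/2) = 3.4785. Critical value z_{0.05} = 1.645.
Revised power = P(Z > 1.645 − δ) = Φ(1.834) = 0.9666.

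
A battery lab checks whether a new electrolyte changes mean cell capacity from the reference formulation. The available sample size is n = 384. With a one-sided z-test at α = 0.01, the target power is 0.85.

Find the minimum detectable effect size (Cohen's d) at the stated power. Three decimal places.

d ≈ 0.172

Required noncentrality: δ = z_{0.01} + z_{0.15} = 2.326 + 1.036 = 3.363.
δ = d·√n ⇒ d = δ/√n = 3.363/√384 = 0.1716.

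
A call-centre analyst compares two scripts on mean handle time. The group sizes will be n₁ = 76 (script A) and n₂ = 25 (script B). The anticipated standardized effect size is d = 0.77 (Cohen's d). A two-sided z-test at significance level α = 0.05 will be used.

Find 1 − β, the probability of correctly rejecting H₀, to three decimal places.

Power ≈ 0.916

Noncentrality parameter: δ = d / √(1/n₁ + 1/n₂) = 0.77 / √(1/76 + 1/25) = 3.3397
Critical value for a two-sided test at α = 0.05: z_{α/2} = 1.960.
Power = Φ(δ − 1.960) + Φ(−δ − 1.960) = Φ(1.380) + Φ(-5.300) = 0.9162 + 0.0000 = 0.9162.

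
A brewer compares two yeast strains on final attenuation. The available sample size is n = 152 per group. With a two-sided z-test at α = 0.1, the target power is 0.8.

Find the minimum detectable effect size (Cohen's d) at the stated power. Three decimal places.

d ≈ 0.285

Need Φ(δ − 1.645) = 0.8, so δ = 1.645 + 0.842 = 2.486.
(The second rejection-region term Φ(−δ − z_{α/2}) is negligible and dropped.)
δ = d·√(n/2) ⇒ d = δ/√(n/2) = 2.486/√(152/2) = 0.2852.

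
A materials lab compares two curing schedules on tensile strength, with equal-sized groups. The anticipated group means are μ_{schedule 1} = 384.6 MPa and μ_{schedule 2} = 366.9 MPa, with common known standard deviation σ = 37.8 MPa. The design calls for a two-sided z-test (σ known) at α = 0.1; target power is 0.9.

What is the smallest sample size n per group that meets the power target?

Standardized effect: d = |μ_{schedule 1} − μ_{schedule 2}| / σ = |384.6 − 366.9| / 37.8 = 0.4683
For power 0.9 need Φ(δ − z_{0.05}) = 0.9, so δ = z_{0.05} + z_{0.10} = 1.645 + 1.282 = 2.926.
(Ignoring the negligible lower-tail rejection probability gives the usual closed-form inversion.)
δ = d·√(n/2) ⇒ n = 2(δ/d)² = 2 × (2.926 / 0.4683)² = 78.12.
Rounding up, n = 79 per group.

n = 79 per group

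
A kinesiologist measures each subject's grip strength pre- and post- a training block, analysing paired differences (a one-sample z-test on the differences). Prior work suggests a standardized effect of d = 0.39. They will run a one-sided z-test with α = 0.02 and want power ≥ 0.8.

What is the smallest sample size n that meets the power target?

Set Φ(δ − 2.054) = 0.8; then δ − 2.054 = Φ⁻¹(0.8) = 0.842, giving δ = 2.895.
δ = d·√n ⇒ n = (δ/d)² = (2.895 / 0.39)² = 55.12.
Round up to the next whole unit.

n = 56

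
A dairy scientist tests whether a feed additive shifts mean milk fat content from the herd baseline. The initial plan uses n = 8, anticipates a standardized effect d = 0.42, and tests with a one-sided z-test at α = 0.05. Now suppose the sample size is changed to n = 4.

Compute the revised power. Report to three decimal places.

With n = 4: δ = d·√n = 0.42 × √4 = 0.8400. Critical value z_{0.05} = 1.645.
Revised power = Φ(δ − 1.645) = Φ(-0.805) = 0.2105.

Power ≈ 0.210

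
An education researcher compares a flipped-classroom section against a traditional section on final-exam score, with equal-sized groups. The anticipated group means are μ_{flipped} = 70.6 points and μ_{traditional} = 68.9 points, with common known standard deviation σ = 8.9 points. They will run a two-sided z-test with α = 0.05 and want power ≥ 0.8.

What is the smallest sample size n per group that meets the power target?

n = 431 per group

Standardized effect: d = |μ_{flipped} − μ_{traditional}| / σ = |70.6 − 68.9| / 8.9 = 0.1910
For power 0.8 need Φ(δ − z_{0.025}) = 0.8, so δ = z_{0.025} + z_{0.20} = 1.960 + 0.842 = 2.802.
(The Φ(−δ − z_{α/2}) term is vanishingly small for δ > 0 and is dropped in the standard sample-size formula.)
δ = d·√(n/2) ⇒ n = 2(δ/d)² = 2 × (2.802 / 0.1910)² = 430.25.
Round up to the next whole unit.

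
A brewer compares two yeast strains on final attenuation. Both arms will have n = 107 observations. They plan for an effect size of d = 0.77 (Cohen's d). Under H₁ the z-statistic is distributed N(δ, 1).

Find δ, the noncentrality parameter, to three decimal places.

The noncentrality parameter scales effect size by the design's sample-size factor: δ = d·√(n/2) = 0.77 × √(107/2) = 5.6321

δ ≈ 5.632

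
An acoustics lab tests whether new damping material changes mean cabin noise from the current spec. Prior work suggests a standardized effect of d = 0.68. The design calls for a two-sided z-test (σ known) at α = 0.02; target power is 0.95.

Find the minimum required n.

n = 35

For power 0.95 need Φ(δ − z_{0.01}) = 0.95, so δ = z_{0.01} + z_{0.05} = 2.326 + 1.645 = 3.971.
(The Φ(−δ − z_{α/2}) term is vanishingly small for δ > 0 and is dropped in the standard sample-size formula.)
δ = d·√n ⇒ n = (δ/d)² = (3.971 / 0.68)² = 34.11.
Round up to the next whole unit.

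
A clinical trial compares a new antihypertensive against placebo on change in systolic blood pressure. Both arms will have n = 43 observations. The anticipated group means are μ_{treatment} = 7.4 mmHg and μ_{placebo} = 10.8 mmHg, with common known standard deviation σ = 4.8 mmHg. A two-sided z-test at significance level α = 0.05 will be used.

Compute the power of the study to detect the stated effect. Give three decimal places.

Standardized effect: d = |μ_{treatment} − μ_{placebo}| / σ = |7.4 − 10.8| / 4.8 = 0.7083
Noncentrality parameter: δ = d·√(n/2) = 0.7083 × √(43/2) = 3.2844
Two-sided α = 0.05 → critical value z_{0.025} = 1.960.
Power = Φ(δ − 1.960) + Φ(−δ − 1.960) = Φ(1.324) + Φ(-5.244) = 0.9073 + 0.0000 = 0.9073.

Power ≈ 0.907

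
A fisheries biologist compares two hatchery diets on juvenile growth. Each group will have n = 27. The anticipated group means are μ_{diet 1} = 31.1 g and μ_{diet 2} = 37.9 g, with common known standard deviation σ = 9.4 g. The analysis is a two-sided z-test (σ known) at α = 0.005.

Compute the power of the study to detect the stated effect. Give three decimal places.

Standardized effect: d = |μ_{diet 1} − μ_{diet 2}| / σ = |31.1 − 37.9| / 9.4 = 0.7234
Noncentrality parameter: δ = d·√(n/2) = 0.7234 × √(27/2) = 2.6580
Two-sided α = 0.005 → critical value z_{0.0025} = 2.807.
Power = Φ(δ − 2.807) + Φ(−δ − 2.807) = Φ(-0.149) + Φ(-5.465) = 0.4407 + 0.0000 = 0.4407.

Power ≈ 0.441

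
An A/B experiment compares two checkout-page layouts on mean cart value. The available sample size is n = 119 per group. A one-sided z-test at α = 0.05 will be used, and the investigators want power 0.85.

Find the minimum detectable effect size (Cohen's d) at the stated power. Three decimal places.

d ≈ 0.348

Need Φ(δ − 1.645) = 0.85, so δ = 1.645 + 1.036 = 2.681.
δ = d·√(n/2) ⇒ d = δ/√(n/2) = 2.681/√(119/2) = 0.3476.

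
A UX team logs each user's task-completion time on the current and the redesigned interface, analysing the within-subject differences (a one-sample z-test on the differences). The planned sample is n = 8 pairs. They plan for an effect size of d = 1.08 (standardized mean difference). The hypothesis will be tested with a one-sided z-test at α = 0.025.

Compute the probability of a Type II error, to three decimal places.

β ≈ 0.137

Noncentrality parameter: δ = d·√n = 1.08 × √8 = 3.0547
One-sided α = 0.025 → critical value z_{0.025} = 1.960.
Power = P(Z > 1.960 − δ) = Φ(1.095) = 0.8632.
Type II error: β = 1 − power = 1 − 0.8632 = 0.1368.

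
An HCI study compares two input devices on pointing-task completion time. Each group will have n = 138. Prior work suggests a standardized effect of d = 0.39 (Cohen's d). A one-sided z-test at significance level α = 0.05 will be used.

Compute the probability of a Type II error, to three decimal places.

Noncentrality parameter: δ = d·√(n/2) = 0.39 × √(138/2) = 3.2396
Critical value for a one-sided test at α = 0.05: z_α = 1.645.
Power = Φ(δ − 1.645) = Φ(1.595) = 0.9446.
Type II error: β = 1 − power = 1 − 0.9446 = 0.0554.

β ≈ 0.055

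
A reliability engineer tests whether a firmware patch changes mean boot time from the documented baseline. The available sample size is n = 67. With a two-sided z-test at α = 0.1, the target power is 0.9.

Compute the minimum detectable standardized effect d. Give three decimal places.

d ≈ 0.358

Need Φ(δ − 1.645) = 0.9, so δ = 1.645 + 1.282 = 2.926.
(The second rejection-region term Φ(−δ − z_{α/2}) is negligible and dropped.)
δ = d·√n ⇒ d = δ/√n = 2.926/√67 = 0.3575.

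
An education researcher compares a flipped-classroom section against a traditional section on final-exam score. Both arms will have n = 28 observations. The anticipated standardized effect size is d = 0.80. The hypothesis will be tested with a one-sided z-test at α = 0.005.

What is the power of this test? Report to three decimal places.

Noncentrality parameter: δ = d·√(n/2) = 0.80 × √(28/2) = 2.9933
Critical value for a one-sided test at α = 0.005: z_α = 2.576.
Power = P(Z > 2.576 − δ) = Φ(0.417) = 0.6618.

Power ≈ 0.662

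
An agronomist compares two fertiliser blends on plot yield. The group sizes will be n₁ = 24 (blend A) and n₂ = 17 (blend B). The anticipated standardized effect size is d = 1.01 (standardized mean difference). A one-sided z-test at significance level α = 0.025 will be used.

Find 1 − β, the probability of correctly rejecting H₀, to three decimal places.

Noncentrality parameter: δ = d / √(1/n₁ + 1/n₂) = 1.01 / √(1/24 + 1/17) = 3.1861
One-sided α = 0.025 → critical value z_{0.025} = 1.960.
Power = P(Z > 1.960 − δ) = Φ(1.226) = 0.8899.

Power ≈ 0.890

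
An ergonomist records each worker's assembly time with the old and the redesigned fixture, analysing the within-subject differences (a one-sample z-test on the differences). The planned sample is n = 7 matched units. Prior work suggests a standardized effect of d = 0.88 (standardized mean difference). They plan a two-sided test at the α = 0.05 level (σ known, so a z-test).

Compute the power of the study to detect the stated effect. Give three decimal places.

Power ≈ 0.644

Noncentrality parameter: δ = d·√n = 0.88 × √7 = 2.3283
Two-sided α = 0.05 → critical value z_{0.025} = 1.960.
Power = Φ(δ − 1.960) + Φ(−δ − 1.960) = Φ(0.368) + Φ(-4.288) = 0.6437 + 0.0000 = 0.6437.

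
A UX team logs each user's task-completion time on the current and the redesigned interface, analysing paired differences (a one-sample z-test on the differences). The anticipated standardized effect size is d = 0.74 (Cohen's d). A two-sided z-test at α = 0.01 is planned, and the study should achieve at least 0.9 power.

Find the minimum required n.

For power 0.9 need Φ(δ − z_{0.005}) = 0.9, so δ = z_{0.005} + z_{0.10} = 2.576 + 1.282 = 3.857.
(Ignoring the negligible lower-tail rejection probability gives the usual closed-form inversion.)
δ = d·√n ⇒ n = (δ/d)² = (3.857 / 0.74)² = 27.17.
Rounding up, n = 28.

n = 28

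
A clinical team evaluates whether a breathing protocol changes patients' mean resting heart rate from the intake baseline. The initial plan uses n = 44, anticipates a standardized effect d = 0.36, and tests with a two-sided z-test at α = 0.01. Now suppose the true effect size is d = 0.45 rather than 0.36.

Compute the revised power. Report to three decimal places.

Power ≈ 0.659

With d = 0.45: δ = d·√n = 0.45 × √44 = 2.9850. Critical value z_{0.005} = 2.576.
Revised power = Φ(δ − 2.576) + Φ(−δ − 2.576) = Φ(0.409) + Φ(-5.561) = 0.6588 + 0.0000 = 0.6588.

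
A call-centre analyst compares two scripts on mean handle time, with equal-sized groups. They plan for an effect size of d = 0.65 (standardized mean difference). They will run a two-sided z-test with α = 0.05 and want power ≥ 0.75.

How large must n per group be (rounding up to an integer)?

n = 33 per group

Set Φ(δ − 1.960) = 0.75; then δ − 1.960 = Φ⁻¹(0.75) = 0.674, giving δ = 2.634.
(Ignoring the negligible lower-tail rejection probability gives the usual closed-form inversion.)
δ = d·√(n/2) ⇒ n = 2(δ/d)² = 2 × (2.634 / 0.65)² = 32.85.
Rounding up, n = 33 per group.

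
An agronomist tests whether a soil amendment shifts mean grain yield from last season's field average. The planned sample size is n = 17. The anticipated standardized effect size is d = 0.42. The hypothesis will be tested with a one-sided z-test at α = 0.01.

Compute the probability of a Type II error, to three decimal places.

Noncentrality parameter: δ = d·√n = 0.42 × √17 = 1.7317
One-sided α = 0.01 → critical value z_{0.01} = 2.326.
Power = Φ(δ − 2.326) = Φ(-0.595) = 0.2760.
Type II error: β = 1 − power = 1 − 0.2760 = 0.7240.

β ≈ 0.724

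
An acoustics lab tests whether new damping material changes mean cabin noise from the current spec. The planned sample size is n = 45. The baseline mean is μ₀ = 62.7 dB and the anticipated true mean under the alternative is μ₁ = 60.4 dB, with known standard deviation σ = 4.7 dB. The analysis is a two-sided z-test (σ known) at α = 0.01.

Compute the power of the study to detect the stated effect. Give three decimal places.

Power ≈ 0.760

Standardized effect: d = |μ₁ − μ₀| / σ = |60.4 − 62.7| / 4.7 = 0.4894
Noncentrality parameter: δ = d·√n = 0.4894 × √45 = 3.2827
Critical value for a two-sided test at α = 0.01: z_{α/2} = 2.576.
Power = Φ(δ − 2.576) + Φ(−δ − 2.576) = Φ(0.707) + Φ(-5.859) = 0.7602 + 0.0000 = 0.7602.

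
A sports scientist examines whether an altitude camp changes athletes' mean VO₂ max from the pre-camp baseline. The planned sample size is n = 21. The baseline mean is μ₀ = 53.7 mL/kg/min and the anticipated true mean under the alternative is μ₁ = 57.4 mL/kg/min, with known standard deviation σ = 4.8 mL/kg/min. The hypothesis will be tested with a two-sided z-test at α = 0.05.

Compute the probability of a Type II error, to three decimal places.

β ≈ 0.058

Standardized effect: d = |μ₁ − μ₀| / σ = |57.4 − 53.7| / 4.8 = 0.7708
Noncentrality parameter: δ = d·√n = 0.7708 × √21 = 3.5324
Critical value for a two-sided test at α = 0.05: z_{α/2} = 1.960.
Power = Φ(δ − 1.960) + Φ(−δ − 1.960) = Φ(1.572) + Φ(-5.492) = 0.9421 + 0.0000 = 0.9421.
Type II error: β = 1 − power = 1 − 0.9421 = 0.0579.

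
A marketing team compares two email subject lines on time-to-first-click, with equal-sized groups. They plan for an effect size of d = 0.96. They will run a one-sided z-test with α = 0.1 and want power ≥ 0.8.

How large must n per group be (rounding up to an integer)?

n = 10 per group

For power 0.8 need Φ(δ − z_{0.1}) = 0.8, so δ = z_{0.1} + z_{0.20} = 1.282 + 0.842 = 2.123.
δ = d·√(n/2) ⇒ n = 2(δ/d)² = 2 × (2.123 / 0.96)² = 9.78.
Rounding up, n = 10 per group.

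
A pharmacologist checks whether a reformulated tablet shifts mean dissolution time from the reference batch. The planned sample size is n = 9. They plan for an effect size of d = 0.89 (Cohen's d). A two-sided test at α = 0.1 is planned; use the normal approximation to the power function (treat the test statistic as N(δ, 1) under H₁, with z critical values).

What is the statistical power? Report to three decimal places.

Power ≈ 0.847

Noncentrality parameter: δ = d·√n = 0.89 × √9 = 2.6700
Two-sided α = 0.1 → critical value z_{0.05} = 1.645.
Power = Φ(δ − 1.645) + Φ(−δ − 1.645) = Φ(1.025) + Φ(-4.315) = 0.8474 + 0.0000 = 0.8474.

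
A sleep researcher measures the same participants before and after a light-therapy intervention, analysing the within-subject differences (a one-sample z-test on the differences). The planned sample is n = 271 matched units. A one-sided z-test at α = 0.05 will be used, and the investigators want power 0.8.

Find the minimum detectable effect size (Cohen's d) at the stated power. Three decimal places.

d ≈ 0.151

Required noncentrality: δ = z_{0.05} + z_{0.20} = 1.645 + 0.842 = 2.486.
δ = d·√n ⇒ d = δ/√n = 2.486/√271 = 0.1510.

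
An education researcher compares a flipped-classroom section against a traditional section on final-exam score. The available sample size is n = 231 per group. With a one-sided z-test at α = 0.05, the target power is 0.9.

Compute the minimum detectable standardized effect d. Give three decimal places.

Need Φ(δ − 1.645) = 0.9, so δ = 1.645 + 1.282 = 2.926.
δ = d·√(n/2) ⇒ d = δ/√(n/2) = 2.926/√(231/2) = 0.2723.

d ≈ 0.272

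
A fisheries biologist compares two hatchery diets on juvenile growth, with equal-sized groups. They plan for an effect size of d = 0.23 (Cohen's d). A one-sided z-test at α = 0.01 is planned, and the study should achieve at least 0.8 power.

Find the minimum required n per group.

Set Φ(δ − 2.326) = 0.8; then δ − 2.326 = Φ⁻¹(0.8) = 0.842, giving δ = 3.168.
δ = d·√(n/2) ⇒ n = 2(δ/d)² = 2 × (3.168 / 0.23)² = 379.43.
Rounding up, n = 380 per group.

n = 380 per group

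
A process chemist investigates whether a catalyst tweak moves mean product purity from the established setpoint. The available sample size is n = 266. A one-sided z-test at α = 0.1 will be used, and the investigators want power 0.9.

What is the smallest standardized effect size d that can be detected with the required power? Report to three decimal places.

d ≈ 0.157

Required noncentrality: δ = z_{0.1} + z_{0.10} = 1.282 + 1.282 = 2.563.
δ = d·√n ⇒ d = δ/√n = 2.563/√266 = 0.1572.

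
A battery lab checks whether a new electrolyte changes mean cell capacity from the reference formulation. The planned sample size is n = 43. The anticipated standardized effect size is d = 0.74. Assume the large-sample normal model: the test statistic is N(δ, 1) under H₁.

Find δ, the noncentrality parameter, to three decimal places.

δ = d·√n = 0.74 × √43 = 4.8525

δ ≈ 4.853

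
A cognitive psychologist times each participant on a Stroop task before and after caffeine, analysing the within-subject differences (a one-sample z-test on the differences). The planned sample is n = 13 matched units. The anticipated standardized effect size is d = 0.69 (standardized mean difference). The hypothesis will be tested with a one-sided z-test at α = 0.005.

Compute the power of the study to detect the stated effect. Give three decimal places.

Power ≈ 0.465

Noncentrality parameter: δ = d·√n = 0.69 × √13 = 2.4878
Critical value for a one-sided test at α = 0.005: z_α = 2.576.
Power = P(Z > 2.576 − δ) = Φ(-0.088) = 0.4649.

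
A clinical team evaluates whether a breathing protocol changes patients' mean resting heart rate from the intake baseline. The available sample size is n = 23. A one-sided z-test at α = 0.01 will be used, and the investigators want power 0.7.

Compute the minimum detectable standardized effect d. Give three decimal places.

d ≈ 0.594

Required noncentrality: δ = z_{0.01} + z_{0.30} = 2.326 + 0.524 = 2.851.
δ = d·√n ⇒ d = δ/√n = 2.851/√23 = 0.5944.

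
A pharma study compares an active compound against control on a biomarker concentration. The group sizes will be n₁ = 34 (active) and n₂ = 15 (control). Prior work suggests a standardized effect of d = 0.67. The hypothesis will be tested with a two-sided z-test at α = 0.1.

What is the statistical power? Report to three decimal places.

Noncentrality parameter: δ = d / √(1/n₁ + 1/n₂) = 0.67 / √(1/34 + 1/15) = 2.1615
Two-sided α = 0.1 → critical value z_{0.05} = 1.645.
Power = Φ(δ − 1.645) + Φ(−δ − 1.645) = Φ(0.517) + Φ(-3.806) = 0.6973 + 0.0001 = 0.6974.

Power ≈ 0.697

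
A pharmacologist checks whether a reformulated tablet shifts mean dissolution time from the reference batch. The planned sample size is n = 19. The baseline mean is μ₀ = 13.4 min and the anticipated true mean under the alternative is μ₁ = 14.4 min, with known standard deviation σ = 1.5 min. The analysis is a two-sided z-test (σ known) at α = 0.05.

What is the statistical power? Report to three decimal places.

Standardized effect: d = |μ₁ − μ₀| / σ = |14.4 − 13.4| / 1.5 = 0.6667
Noncentrality parameter: δ = d·√n = 0.6667 × √19 = 2.9059
Critical value for a two-sided test at α = 0.05: z_{α/2} = 1.960.
Power = Φ(δ − 1.960) + Φ(−δ − 1.960) = Φ(0.946) + Φ(-4.866) = 0.8279 + 0.0000 = 0.8279.

Power ≈ 0.828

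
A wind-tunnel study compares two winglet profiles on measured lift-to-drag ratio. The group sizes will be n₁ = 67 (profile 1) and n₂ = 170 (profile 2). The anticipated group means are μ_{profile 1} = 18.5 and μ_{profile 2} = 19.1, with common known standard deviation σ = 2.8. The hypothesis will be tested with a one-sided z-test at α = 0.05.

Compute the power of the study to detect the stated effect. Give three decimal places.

Standardized effect: d = |μ_{profile 1} − μ_{profile 2}| / σ = |18.5 − 19.1| / 2.8 = 0.2143
Noncentrality parameter: δ = d / √(1/n₁ + 1/n₂) = 0.2143 / √(1/67 + 1/170) = 1.4855
One-sided α = 0.05 → critical value z_{0.05} = 1.645.
Power = P(Z > 1.645 − δ) = Φ(-0.159) = 0.4367.

Power ≈ 0.437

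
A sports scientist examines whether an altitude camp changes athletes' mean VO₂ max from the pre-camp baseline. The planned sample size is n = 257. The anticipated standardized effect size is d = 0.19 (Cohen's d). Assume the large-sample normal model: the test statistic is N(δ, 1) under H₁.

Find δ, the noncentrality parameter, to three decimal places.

The noncentrality parameter scales effect size by the design's sample-size factor: δ = d·√n = 0.19 × √257 = 3.0459

δ ≈ 3.046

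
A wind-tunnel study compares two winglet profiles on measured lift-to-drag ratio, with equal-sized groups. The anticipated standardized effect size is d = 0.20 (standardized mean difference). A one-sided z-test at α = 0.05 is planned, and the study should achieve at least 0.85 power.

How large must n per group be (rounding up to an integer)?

Set Φ(δ − 1.645) = 0.85; then δ − 1.645 = Φ⁻¹(0.85) = 1.036, giving δ = 2.681.
δ = d·√(n/2) ⇒ n = 2(δ/d)² = 2 × (2.681 / 0.20)² = 359.47.
Round up to the next whole unit.

n = 360 per group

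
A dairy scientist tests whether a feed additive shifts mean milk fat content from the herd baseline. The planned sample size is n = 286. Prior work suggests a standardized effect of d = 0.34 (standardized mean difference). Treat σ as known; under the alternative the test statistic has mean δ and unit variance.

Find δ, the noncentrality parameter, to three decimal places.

The noncentrality parameter scales effect size by the design's sample-size factor: δ = d·√n = 0.34 × √286 = 5.7499

δ ≈ 5.750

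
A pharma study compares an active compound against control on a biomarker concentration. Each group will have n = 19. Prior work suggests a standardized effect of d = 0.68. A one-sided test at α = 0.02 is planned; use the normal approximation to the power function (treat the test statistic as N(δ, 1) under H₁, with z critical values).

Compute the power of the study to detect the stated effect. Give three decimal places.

Power ≈ 0.517

Noncentrality parameter: δ = d·√(n/2) = 0.68 × √(19/2) = 2.0959
Critical value for a one-sided test at α = 0.02: z_α = 2.054.
Power = P(Z > 2.054 − δ) = Φ(0.042) = 0.5168.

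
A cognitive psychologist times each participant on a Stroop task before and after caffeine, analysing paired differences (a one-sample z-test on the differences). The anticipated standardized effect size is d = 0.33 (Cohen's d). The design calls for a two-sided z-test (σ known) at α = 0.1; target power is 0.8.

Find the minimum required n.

n = 57

For power 0.8 need Φ(δ − z_{0.05}) = 0.8, so δ = z_{0.05} + z_{0.20} = 1.645 + 0.842 = 2.486.
(Ignoring the negligible lower-tail rejection probability gives the usual closed-form inversion.)
δ = d·√n ⇒ n = (δ/d)² = (2.486 / 0.33)² = 56.77.
Rounding up, n = 57.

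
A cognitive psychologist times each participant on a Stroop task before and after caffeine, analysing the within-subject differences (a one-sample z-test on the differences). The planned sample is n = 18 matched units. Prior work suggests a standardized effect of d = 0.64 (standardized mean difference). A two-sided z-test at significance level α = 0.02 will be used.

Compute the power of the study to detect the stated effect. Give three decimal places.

Power ≈ 0.651

Noncentrality parameter: δ = d·√n = 0.64 × √18 = 2.7153
Critical value for a two-sided test at α = 0.02: z_{α/2} = 2.326.
Power = Φ(δ − 2.326) + Φ(−δ − 2.326) = Φ(0.389) + Φ(-5.042) = 0.6513 + 0.0000 = 0.6513.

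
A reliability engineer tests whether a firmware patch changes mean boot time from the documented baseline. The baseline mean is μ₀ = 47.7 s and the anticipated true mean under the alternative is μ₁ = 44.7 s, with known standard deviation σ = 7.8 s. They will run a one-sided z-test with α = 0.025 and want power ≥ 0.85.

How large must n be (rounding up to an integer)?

Standardized effect: d = |μ₁ − μ₀| / σ = |44.7 − 47.7| / 7.8 = 0.3846
For power 0.85 need Φ(δ − z_{0.025}) = 0.85, so δ = z_{0.025} + z_{0.15} = 1.960 + 1.036 = 2.996.
δ = d·√n ⇒ n = (δ/d)² = (2.996 / 0.3846)² = 60.69.
Rounding up, n = 61.

n = 61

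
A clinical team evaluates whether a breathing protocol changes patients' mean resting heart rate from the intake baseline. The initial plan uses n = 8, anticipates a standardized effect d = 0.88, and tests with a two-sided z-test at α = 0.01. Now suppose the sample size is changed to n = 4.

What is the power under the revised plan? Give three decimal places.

With n = 4: δ = d·√n = 0.88 × √4 = 1.7600. Critical value z_{0.005} = 2.576.
Revised power = Φ(δ − 2.576) + Φ(−δ − 2.576) = Φ(-0.816) + Φ(-4.336) = 0.2073 + 0.0000 = 0.2073.

Power ≈ 0.207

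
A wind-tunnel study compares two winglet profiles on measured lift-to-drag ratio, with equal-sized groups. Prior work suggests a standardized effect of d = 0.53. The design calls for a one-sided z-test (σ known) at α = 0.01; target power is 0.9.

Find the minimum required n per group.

For power 0.9 need Φ(δ − z_{0.01}) = 0.9, so δ = z_{0.01} + z_{0.10} = 2.326 + 1.282 = 3.608.
δ = d·√(n/2) ⇒ n = 2(δ/d)² = 2 × (3.608 / 0.53)² = 92.68.
Round up to the next whole unit.

n = 93 per group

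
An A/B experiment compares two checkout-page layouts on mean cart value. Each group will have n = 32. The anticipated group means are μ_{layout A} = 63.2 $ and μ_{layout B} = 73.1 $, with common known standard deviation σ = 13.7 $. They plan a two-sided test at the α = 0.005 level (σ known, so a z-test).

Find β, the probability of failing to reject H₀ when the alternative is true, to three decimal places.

Standardized effect: d = |μ_{layout A} − μ_{layout B}| / σ = |63.2 − 73.1| / 13.7 = 0.7226
Noncentrality parameter: δ = d·√(n/2) = 0.7226 × √(32/2) = 2.8905
Critical value for a two-sided test at α = 0.005: z_{α/2} = 2.807.
Power = Φ(δ − 2.807) + Φ(−δ − 2.807) = Φ(0.083) + Φ(-5.698) = 0.5333 + 0.0000 = 0.5333.
Type II error: β = 1 − power = 1 − 0.5333 = 0.4667.

β ≈ 0.467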